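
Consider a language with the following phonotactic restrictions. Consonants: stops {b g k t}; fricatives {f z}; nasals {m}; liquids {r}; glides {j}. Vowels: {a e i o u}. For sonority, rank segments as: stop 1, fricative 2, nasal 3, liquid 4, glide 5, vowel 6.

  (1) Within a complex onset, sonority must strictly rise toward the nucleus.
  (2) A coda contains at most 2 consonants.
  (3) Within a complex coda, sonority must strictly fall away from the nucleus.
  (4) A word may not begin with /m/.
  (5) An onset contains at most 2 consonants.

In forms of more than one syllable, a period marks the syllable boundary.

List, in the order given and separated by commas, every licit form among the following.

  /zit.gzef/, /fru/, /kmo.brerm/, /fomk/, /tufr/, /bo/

/zit.gzef/ — σ1 onset /z/, coda /t/ ok; σ2 onset /gz/ (1→2 rises), coda /f/ ok → licit
/fru/ — σ1 onset /fr/ (2→4 rises), coda /∅/ ok → licit
/kmo.brerm/ — σ1 onset /km/ (1→3 rises), coda /∅/ ok; σ2 onset /br/ (1→4 rises), coda /rm/ (4→3 falls) ok → licit
/fomk/ — σ1 onset /f/, coda /mk/ (3→1 falls) ok → licit
/tufr/ — violates constraint 3: syllable 1 coda /fr/: /f/ (fricative, 2) → /r/ (liquid, 4) does not fall → illicit
/bo/ — σ1 onset /b/, coda /∅/ ok → licit

/zit.gzef/, /fru/, /kmo.brerm/, /fomk/, /bo/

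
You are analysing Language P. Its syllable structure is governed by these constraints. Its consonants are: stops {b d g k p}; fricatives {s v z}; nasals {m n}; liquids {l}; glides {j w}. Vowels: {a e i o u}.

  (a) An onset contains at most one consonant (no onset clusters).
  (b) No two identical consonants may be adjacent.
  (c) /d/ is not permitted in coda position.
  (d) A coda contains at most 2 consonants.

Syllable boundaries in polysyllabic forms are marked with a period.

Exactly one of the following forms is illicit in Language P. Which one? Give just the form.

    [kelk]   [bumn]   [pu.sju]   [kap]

[pu.sju]

[kelk] — σ1 onset /k/, coda /lk/ (2C) ok → licit
[bumn] — σ1 onset /b/, coda /mn/ (2C) ok → licit
[pu.sju] — violates constraint (a): syllable 2 onset /sj/ has 2 consonants (> 1) → illicit
[kap] — σ1 onset /k/, coda /p/ ok → licit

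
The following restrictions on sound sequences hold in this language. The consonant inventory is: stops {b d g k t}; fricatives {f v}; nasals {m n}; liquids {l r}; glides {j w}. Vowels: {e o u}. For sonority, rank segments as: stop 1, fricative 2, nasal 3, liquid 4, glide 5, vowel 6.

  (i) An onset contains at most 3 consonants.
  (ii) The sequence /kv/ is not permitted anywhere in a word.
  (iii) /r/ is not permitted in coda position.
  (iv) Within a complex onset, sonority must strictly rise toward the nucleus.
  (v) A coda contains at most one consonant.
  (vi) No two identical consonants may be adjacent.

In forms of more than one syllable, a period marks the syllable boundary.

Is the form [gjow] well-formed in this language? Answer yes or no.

[gjow] — σ1 onset /gj/ (1→5 rises), coda /w/ ok → well-formed

yes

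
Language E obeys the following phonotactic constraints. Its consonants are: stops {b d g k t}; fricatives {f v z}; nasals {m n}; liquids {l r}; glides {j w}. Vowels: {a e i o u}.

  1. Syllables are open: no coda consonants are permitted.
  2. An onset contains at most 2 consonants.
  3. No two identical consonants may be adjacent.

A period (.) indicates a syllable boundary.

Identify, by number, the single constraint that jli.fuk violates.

1

jli.fuk: syllable 2 coda /k/ has 1 consonant (> 0).
This is a violation of constraint 1: "Syllables are open: no coda consonants are permitted."
The remaining constraints (2, 3) are satisfied.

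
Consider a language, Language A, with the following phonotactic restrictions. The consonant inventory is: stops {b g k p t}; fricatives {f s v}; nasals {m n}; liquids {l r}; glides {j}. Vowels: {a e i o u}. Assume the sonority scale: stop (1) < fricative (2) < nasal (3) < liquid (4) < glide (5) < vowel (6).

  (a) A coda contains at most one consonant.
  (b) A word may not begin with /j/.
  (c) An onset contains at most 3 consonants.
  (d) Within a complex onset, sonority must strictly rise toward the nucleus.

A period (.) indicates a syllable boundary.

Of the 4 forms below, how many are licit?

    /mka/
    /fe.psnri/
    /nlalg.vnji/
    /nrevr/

0

/mka/ — violates constraint (d): syllable 1 onset /mk/: /m/ (nasal, 3) → /k/ (stop, 1) does not rise → illicit
/fe.psnri/ — violates constraint (c): syllable 2 onset /psnr/ has 4 consonants (> 3) → illicit
/nlalg.vnji/ — violates constraint (a): syllable 1 coda /lg/ has 2 consonants (> 1) → illicit
/nrevr/ — violates constraint (a): syllable 1 coda /vr/ has 2 consonants (> 1) → illicit
No form is licit → 0.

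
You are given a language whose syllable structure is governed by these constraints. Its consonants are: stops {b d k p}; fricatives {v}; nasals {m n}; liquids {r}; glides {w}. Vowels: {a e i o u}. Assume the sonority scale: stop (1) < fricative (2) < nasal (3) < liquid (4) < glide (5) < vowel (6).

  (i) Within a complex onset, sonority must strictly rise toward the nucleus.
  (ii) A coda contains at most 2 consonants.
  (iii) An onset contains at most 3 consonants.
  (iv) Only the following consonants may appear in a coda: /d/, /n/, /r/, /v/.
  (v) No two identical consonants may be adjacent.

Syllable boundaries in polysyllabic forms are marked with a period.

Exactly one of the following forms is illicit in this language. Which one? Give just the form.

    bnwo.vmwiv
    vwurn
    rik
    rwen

bnwo.vmwiv — σ1 onset /bnw/ (1→3→5 rises), coda /∅/ ok; σ2 onset /vmw/ (2→3→5 rises), coda /v/ ok → licit
vwurn — σ1 onset /vw/ (2→5 rises), coda /rn/ (2C) ok → licit
rik — violates constraint (iv): syllable 1 coda contains /k/, which is not a licensed coda consonant → illicit
rwen — σ1 onset /rw/ (4→5 rises), coda /n/ ok → licit

rik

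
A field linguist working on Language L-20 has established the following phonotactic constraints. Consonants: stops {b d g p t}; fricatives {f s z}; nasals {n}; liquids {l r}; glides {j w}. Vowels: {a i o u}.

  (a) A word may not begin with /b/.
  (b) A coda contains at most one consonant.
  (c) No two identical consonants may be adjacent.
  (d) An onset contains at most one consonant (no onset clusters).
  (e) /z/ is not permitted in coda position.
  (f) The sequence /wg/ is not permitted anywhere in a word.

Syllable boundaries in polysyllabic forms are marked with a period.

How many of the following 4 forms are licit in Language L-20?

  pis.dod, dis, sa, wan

pis.dod — σ1 onset /p/, coda /s/ ok; σ2 onset /d/, coda /d/ ok → licit
dis — σ1 onset /d/, coda /s/ ok → licit
sa — σ1 onset /s/, coda /∅/ ok → licit
wan — σ1 onset /w/, coda /n/ ok → licit
Licit: pis.dod, dis, sa, wan → 4.

4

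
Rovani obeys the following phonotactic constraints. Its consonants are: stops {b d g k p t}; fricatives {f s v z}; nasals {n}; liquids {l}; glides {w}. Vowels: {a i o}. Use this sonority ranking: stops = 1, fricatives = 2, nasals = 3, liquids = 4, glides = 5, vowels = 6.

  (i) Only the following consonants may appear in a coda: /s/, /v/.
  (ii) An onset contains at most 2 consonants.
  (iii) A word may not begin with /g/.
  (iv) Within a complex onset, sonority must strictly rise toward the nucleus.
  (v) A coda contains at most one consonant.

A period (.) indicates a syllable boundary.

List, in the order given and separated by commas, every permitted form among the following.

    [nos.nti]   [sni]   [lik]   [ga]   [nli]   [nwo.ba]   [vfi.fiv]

[nos.nti] — violates constraint (iv): syllable 2 onset /nt/: /n/ (nasal, 3) → /t/ (stop, 1) does not rise → not permitted
[sni] — σ1 onset /sn/ (2→3 rises), coda /∅/ ok → permitted
[lik] — violates constraint (i): syllable 1 coda contains /k/, which is not a licensed coda consonant → not permitted
[ga] — violates constraint (iii): word begins with /g/ → not permitted
[nli] — σ1 onset /nl/ (3→4 rises), coda /∅/ ok → permitted
[nwo.ba] — σ1 onset /nw/ (3→5 rises), coda /∅/ ok; σ2 onset /b/, coda /∅/ ok → permitted
[vfi.fiv] — violates constraint (iv): syllable 1 onset /vf/: /v/ (fricative, 2) → /f/ (fricative, 2) does not rise → not permitted

[sni], [nli], [nwo.ba]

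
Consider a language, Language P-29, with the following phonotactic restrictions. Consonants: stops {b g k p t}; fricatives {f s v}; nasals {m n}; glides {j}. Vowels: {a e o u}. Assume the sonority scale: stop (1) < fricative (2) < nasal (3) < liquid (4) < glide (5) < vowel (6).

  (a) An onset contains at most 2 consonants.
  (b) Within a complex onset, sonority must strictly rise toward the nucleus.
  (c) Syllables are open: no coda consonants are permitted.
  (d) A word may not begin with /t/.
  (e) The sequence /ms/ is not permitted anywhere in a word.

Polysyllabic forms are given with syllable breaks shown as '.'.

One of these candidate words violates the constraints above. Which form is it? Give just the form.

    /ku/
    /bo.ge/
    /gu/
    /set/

/ku/ — σ1 onset /k/, coda /∅/ ok → well-formed
/bo.ge/ — σ1 onset /b/, coda /∅/ ok; σ2 onset /g/, coda /∅/ ok → well-formed
/gu/ — σ1 onset /g/, coda /∅/ ok → well-formed
/set/ — violates constraint (c): syllable 1 coda /t/ has 1 consonant (> 0) → ill-formed

/set/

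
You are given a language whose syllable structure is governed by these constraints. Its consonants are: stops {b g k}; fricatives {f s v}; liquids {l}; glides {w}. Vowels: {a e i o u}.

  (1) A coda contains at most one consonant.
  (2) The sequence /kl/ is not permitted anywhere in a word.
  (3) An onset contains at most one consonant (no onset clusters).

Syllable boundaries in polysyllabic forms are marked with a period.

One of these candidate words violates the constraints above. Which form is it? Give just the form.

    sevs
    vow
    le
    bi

sevs — violates constraint 1: syllable 1 coda /vs/ has 2 consonants (> 1) → illicit
vow — σ1 onset /v/, coda /w/ ok → licit
le — σ1 onset /l/, coda /∅/ ok → licit
bi — σ1 onset /b/, coda /∅/ ok → licit

sevs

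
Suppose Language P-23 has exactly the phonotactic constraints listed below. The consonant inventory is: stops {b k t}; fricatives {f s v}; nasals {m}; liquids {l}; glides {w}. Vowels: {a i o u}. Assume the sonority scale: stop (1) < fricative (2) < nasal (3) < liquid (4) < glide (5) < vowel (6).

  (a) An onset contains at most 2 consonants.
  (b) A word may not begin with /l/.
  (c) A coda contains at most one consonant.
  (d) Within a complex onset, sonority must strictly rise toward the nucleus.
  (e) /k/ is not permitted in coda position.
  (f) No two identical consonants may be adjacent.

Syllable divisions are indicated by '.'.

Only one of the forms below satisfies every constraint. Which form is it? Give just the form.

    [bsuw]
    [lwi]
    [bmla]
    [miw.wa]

[bsuw] — σ1 onset /bs/ (1→2 rises), coda /w/ ok → licit
[lwi] — violates constraint (b): word begins with /l/ → illicit
[bmla] — violates constraint (a): syllable 1 onset /bml/ has 3 consonants (> 2) → illicit
[miw.wa] — violates constraint (f): adjacent identical consonants /ww/ → illicit

[bsuw]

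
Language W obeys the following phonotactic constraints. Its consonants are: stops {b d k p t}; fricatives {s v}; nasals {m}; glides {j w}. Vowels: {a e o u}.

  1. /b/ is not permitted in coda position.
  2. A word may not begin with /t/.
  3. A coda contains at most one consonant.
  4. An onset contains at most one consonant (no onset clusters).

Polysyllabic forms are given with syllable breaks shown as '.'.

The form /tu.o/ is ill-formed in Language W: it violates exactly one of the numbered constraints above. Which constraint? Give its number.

2

/tu.o/: word begins with /t/.
This is a violation of constraint 2: "A word may not begin with /t/."
The remaining constraints (1, 3, 4) are satisfied.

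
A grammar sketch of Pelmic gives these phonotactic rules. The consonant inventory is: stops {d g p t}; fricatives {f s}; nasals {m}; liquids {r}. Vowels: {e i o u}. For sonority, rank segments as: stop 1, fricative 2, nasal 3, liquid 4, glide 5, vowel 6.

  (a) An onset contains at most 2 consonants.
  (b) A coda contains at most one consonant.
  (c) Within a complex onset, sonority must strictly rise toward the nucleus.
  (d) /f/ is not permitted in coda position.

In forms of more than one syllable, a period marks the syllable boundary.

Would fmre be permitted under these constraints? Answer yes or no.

fmre — violates constraint (a): syllable 1 onset /fmr/ has 3 consonants (> 2) → not permitted

no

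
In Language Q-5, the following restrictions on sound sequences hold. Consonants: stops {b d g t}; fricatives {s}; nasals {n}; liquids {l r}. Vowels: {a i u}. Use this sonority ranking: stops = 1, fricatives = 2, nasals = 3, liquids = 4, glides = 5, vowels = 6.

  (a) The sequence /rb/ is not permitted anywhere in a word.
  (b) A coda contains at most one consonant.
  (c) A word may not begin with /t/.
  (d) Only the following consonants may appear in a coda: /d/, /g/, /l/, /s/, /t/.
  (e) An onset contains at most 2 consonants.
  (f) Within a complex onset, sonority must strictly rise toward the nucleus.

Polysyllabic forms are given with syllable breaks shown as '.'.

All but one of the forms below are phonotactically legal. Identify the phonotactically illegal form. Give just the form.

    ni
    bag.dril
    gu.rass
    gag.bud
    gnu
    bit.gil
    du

ni — σ1 onset /n/, coda /∅/ ok → phonotactically legal
bag.dril — σ1 onset /b/, coda /g/ ok; σ2 onset /dr/ (1→4 rises), coda /l/ ok → phonotactically legal
gu.rass — violates constraint (b): syllable 2 coda /ss/ has 2 consonants (> 1) → phonotactically illegal
gag.bud — σ1 onset /g/, coda /g/ ok; σ2 onset /b/, coda /d/ ok → phonotactically legal
gnu — σ1 onset /gn/ (1→3 rises), coda /∅/ ok → phonotactically legal
bit.gil — σ1 onset /b/, coda /t/ ok; σ2 onset /g/, coda /l/ ok → phonotactically legal
du — σ1 onset /d/, coda /∅/ ok → phonotactically legal

gu.rass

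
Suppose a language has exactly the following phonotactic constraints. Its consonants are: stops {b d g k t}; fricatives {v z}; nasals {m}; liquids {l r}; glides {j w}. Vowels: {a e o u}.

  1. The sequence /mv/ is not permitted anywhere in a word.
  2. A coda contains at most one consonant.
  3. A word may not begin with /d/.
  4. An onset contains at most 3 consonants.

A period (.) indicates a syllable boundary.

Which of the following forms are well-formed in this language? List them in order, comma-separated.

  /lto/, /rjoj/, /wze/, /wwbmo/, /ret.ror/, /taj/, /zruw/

/lto/, /rjoj/, /wze/, /ret.ror/, /taj/, /zruw/

/lto/ — σ1 onset /lt/ (2C), coda /∅/ ok → well-formed
/rjoj/ — σ1 onset /rj/ (2C), coda /j/ ok → well-formed
/wze/ — σ1 onset /wz/ (2C), coda /∅/ ok → well-formed
/wwbmo/ — violates constraint 4: syllable 1 onset /wwbm/ has 4 consonants (> 3) → ill-formed
/ret.ror/ — σ1 onset /r/, coda /t/ ok; σ2 onset /r/, coda /r/ ok → well-formed
/taj/ — σ1 onset /t/, coda /j/ ok → well-formed
/zruw/ — σ1 onset /zr/ (2C), coda /w/ ok → well-formed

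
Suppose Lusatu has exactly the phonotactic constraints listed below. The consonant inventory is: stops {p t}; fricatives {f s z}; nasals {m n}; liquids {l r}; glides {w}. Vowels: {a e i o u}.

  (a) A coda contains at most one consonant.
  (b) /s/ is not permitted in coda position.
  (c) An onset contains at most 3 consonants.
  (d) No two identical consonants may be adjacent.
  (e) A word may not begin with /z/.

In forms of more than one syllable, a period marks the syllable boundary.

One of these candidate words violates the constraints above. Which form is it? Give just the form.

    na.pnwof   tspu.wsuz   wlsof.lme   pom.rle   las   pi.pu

las

na.pnwof — σ1 onset /n/, coda /∅/ ok; σ2 onset /pnw/ (3C), coda /f/ ok → well-formed
tspu.wsuz — σ1 onset /tsp/ (3C), coda /∅/ ok; σ2 onset /ws/ (2C), coda /z/ ok → well-formed
wlsof.lme — σ1 onset /wls/ (3C), coda /f/ ok; σ2 onset /lm/ (2C), coda /∅/ ok → well-formed
pom.rle — σ1 onset /p/, coda /m/ ok; σ2 onset /rl/ (2C), coda /∅/ ok → well-formed
las — violates constraint (b): syllable 1 coda contains /s/ → ill-formed
pi.pu — σ1 onset /p/, coda /∅/ ok; σ2 onset /p/, coda /∅/ ok → well-formed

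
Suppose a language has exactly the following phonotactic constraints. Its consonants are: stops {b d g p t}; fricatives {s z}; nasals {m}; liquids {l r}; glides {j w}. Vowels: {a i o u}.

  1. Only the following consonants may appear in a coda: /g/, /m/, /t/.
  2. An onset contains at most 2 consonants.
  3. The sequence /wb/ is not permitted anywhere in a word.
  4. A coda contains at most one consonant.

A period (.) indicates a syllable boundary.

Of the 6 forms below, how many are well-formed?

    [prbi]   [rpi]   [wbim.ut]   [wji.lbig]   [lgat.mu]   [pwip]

3

[prbi] — violates constraint 2: syllable 1 onset /prb/ has 3 consonants (> 2) → ill-formed
[rpi] — σ1 onset /rp/ (2C), coda /∅/ ok → well-formed
[wbim.ut] — violates constraint 3: contains banned sequence /wb/ → ill-formed
[wji.lbig] — σ1 onset /wj/ (2C), coda /∅/ ok; σ2 onset /lb/ (2C), coda /g/ ok → well-formed
[lgat.mu] — σ1 onset /lg/ (2C), coda /t/ ok; σ2 onset /m/, coda /∅/ ok → well-formed
[pwip] — violates constraint 1: syllable 1 coda contains /p/, which is not a licensed coda consonant → ill-formed
Well-formed: [rpi], [wji.lbig], [lgat.mu] → 3.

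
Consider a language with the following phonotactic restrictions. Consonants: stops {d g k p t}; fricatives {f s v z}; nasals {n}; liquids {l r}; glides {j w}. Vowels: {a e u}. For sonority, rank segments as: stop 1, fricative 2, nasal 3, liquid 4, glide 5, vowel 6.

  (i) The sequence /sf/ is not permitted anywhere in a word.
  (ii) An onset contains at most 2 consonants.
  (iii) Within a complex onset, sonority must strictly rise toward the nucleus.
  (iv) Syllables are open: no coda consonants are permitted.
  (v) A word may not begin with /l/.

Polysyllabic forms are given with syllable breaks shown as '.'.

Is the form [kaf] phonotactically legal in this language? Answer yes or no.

[kaf] — violates constraint (iv): syllable 1 coda /f/ has 1 consonant (> 0) → phonotactically illegal

no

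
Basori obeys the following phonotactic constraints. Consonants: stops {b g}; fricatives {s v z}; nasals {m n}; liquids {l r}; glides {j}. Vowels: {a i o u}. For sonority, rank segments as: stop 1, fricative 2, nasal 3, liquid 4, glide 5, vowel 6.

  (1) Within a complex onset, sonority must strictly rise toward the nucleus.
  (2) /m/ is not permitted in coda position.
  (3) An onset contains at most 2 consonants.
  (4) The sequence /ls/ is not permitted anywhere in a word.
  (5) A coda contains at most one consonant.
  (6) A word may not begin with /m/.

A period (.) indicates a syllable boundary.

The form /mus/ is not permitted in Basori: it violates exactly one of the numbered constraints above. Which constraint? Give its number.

/mus/: word begins with /m/.
This is a violation of constraint 6: "A word may not begin with /m/."
The remaining constraints (1, 2, 3, 4, 5) are satisfied.

6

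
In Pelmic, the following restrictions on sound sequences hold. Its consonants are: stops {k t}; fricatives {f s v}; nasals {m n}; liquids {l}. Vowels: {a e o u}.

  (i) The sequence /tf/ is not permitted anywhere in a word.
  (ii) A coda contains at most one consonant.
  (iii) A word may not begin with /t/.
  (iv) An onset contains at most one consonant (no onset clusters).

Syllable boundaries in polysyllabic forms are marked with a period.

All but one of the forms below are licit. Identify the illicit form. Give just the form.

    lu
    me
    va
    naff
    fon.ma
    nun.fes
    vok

naff

lu — σ1 onset /l/, coda /∅/ ok → licit
me — σ1 onset /m/, coda /∅/ ok → licit
va — σ1 onset /v/, coda /∅/ ok → licit
naff — violates constraint (ii): syllable 1 coda /ff/ has 2 consonants (> 1) → illicit
fon.ma — σ1 onset /f/, coda /n/ ok; σ2 onset /m/, coda /∅/ ok → licit
nun.fes — σ1 onset /n/, coda /n/ ok; σ2 onset /f/, coda /s/ ok → licit
vok — σ1 onset /v/, coda /k/ ok → licit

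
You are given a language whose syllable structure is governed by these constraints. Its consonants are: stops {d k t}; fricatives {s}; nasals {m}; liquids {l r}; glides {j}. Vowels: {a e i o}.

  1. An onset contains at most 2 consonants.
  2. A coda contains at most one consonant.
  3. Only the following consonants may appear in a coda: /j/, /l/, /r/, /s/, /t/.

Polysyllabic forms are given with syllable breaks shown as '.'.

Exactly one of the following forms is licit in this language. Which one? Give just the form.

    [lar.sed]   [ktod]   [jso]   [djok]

[lar.sed] — violates constraint 3: syllable 2 coda contains /d/, which is not a licensed coda consonant → illicit
[ktod] — violates constraint 3: syllable 1 coda contains /d/, which is not a licensed coda consonant → illicit
[jso] — σ1 onset /js/ (2C), coda /∅/ ok → licit
[djok] — violates constraint 3: syllable 1 coda contains /k/, which is not a licensed coda consonant → illicit

[jso]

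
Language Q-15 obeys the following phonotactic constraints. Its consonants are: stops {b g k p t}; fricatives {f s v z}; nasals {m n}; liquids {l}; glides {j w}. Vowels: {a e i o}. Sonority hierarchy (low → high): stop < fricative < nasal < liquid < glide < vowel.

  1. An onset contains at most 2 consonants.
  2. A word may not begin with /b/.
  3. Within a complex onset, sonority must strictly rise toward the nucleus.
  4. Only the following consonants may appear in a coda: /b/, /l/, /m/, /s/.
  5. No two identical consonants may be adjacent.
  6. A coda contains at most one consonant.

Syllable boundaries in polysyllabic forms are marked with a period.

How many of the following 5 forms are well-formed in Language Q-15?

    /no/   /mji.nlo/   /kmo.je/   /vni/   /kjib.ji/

/no/ — σ1 onset /n/, coda /∅/ ok → well-formed
/mji.nlo/ — σ1 onset /mj/ (3→5 rises), coda /∅/ ok; σ2 onset /nl/ (3→4 rises), coda /∅/ ok → well-formed
/kmo.je/ — σ1 onset /km/ (1→3 rises), coda /∅/ ok; σ2 onset /j/, coda /∅/ ok → well-formed
/vni/ — σ1 onset /vn/ (2→3 rises), coda /∅/ ok → well-formed
/kjib.ji/ — σ1 onset /kj/ (1→5 rises), coda /b/ ok; σ2 onset /j/, coda /∅/ ok → well-formed
Well-formed: /no/, /mji.nlo/, /kmo.je/, /vni/, /kjib.ji/ → 5.

5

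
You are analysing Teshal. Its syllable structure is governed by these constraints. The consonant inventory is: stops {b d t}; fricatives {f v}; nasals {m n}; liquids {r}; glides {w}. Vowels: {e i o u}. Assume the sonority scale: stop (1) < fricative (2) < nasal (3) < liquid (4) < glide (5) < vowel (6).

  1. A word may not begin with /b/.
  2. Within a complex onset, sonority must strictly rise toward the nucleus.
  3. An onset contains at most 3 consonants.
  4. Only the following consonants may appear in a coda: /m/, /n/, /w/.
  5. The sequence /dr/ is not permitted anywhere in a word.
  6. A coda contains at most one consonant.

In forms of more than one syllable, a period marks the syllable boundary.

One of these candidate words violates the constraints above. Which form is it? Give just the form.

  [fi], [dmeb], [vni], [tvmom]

[fi] — σ1 onset /f/, coda /∅/ ok → licit
[dmeb] — violates constraint 4: syllable 1 coda contains /b/, which is not a licensed coda consonant → illicit
[vni] — σ1 onset /vn/ (2→3 rises), coda /∅/ ok → licit
[tvmom] — σ1 onset /tvm/ (1→2→3 rises), coda /m/ ok → licit

[dmeb]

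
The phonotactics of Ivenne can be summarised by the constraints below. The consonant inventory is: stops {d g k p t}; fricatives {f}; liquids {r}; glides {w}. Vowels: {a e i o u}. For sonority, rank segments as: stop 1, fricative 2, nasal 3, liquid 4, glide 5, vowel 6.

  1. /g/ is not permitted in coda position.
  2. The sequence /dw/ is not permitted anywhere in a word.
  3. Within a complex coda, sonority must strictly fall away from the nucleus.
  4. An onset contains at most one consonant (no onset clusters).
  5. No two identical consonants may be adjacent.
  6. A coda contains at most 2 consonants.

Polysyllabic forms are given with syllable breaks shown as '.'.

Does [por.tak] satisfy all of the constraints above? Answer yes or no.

[por.tak] — σ1 onset /p/, coda /r/ ok; σ2 onset /t/, coda /k/ ok → permitted

yes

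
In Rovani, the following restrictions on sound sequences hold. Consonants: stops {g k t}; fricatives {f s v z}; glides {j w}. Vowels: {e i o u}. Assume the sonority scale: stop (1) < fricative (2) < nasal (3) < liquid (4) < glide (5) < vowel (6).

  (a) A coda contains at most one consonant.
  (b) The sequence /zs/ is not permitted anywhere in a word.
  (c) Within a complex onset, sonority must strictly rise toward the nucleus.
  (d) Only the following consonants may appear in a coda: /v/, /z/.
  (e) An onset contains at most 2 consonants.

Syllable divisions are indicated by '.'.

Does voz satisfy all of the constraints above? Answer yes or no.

voz — σ1 onset /v/, coda /z/ ok → well-formed

yes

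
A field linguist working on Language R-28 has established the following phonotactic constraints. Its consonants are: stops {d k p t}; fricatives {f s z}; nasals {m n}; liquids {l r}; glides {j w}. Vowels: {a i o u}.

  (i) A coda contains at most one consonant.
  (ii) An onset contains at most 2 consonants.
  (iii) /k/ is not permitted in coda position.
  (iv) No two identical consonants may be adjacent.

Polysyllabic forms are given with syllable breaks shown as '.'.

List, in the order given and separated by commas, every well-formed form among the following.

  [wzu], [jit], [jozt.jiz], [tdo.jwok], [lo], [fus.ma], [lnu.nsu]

[wzu] — σ1 onset /wz/ (2C), coda /∅/ ok → well-formed
[jit] — σ1 onset /j/, coda /t/ ok → well-formed
[jozt.jiz] — violates constraint (i): syllable 1 coda /zt/ has 2 consonants (> 1) → ill-formed
[tdo.jwok] — violates constraint (iii): syllable 2 coda contains /k/ → ill-formed
[lo] — σ1 onset /l/, coda /∅/ ok → well-formed
[fus.ma] — σ1 onset /f/, coda /s/ ok; σ2 onset /m/, coda /∅/ ok → well-formed
[lnu.nsu] — σ1 onset /ln/ (2C), coda /∅/ ok; σ2 onset /ns/ (2C), coda /∅/ ok → well-formed

[wzu], [jit], [lo], [fus.ma], [lnu.nsu]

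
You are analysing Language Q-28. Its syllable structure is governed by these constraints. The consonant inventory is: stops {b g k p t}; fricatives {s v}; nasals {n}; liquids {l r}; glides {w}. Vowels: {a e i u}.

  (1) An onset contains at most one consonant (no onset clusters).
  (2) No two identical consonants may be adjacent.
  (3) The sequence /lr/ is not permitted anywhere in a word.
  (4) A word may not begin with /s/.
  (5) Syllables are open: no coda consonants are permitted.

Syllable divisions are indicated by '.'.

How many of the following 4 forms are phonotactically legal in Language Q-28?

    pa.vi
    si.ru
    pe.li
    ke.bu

3

pa.vi — σ1 onset /p/, coda /∅/ ok; σ2 onset /v/, coda /∅/ ok → phonotactically legal
si.ru — violates constraint 4: word begins with /s/ → phonotactically illegal
pe.li — σ1 onset /p/, coda /∅/ ok; σ2 onset /l/, coda /∅/ ok → phonotactically legal
ke.bu — σ1 onset /k/, coda /∅/ ok; σ2 onset /b/, coda /∅/ ok → phonotactically legal
Phonotactically legal: pa.vi, pe.li, ke.bu → 3.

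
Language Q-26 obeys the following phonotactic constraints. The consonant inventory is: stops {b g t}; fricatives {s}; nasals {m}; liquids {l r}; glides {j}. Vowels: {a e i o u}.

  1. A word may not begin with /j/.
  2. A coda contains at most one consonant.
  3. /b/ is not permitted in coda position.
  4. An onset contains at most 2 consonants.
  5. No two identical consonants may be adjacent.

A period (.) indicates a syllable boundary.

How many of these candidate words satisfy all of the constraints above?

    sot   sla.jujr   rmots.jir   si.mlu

sot — σ1 onset /s/, coda /t/ ok → well-formed
sla.jujr — violates constraint 2: syllable 2 coda /jr/ has 2 consonants (> 1) → ill-formed
rmots.jir — violates constraint 2: syllable 1 coda /ts/ has 2 consonants (> 1) → ill-formed
si.mlu — σ1 onset /s/, coda /∅/ ok; σ2 onset /ml/ (2C), coda /∅/ ok → well-formed
Well-formed: sot, si.mlu → 2.

2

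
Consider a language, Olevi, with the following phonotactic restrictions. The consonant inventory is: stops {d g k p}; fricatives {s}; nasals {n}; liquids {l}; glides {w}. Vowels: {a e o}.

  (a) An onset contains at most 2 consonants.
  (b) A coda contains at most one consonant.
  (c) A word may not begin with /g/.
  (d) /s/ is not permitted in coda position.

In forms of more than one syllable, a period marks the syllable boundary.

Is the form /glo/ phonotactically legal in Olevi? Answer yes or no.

/glo/ — violates constraint (c): word begins with /g/ → phonotactically illegal

no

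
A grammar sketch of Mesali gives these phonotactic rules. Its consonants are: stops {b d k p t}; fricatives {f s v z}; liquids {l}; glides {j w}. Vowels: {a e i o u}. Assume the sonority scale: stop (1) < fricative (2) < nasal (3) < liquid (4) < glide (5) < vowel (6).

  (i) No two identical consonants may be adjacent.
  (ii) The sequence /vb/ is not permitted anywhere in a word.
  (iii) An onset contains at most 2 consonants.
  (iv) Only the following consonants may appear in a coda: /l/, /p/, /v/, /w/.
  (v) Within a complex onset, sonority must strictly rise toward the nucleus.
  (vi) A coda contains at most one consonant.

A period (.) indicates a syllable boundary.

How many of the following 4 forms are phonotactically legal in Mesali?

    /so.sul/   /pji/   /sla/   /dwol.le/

/so.sul/ — σ1 onset /s/, coda /∅/ ok; σ2 onset /s/, coda /l/ ok → phonotactically legal
/pji/ — σ1 onset /pj/ (1→5 rises), coda /∅/ ok → phonotactically legal
/sla/ — σ1 onset /sl/ (2→4 rises), coda /∅/ ok → phonotactically legal
/dwol.le/ — violates constraint (i): adjacent identical consonants /ll/ → phonotactically illegal
Phonotactically legal: /so.sul/, /pji/, /sla/ → 3.

3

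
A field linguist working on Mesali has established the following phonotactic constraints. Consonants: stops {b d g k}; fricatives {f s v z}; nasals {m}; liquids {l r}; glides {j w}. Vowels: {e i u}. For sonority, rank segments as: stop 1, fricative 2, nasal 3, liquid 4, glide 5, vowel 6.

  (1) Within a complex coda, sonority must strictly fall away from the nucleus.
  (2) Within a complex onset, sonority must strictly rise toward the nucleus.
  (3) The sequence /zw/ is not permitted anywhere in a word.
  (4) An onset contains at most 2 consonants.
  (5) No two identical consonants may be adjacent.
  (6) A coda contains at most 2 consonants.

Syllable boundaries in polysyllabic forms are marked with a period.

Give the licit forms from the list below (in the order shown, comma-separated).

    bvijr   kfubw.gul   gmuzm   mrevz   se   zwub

bvijr — σ1 onset /bv/ (1→2 rises), coda /jr/ (5→4 falls) ok → licit
kfubw.gul — violates constraint 1: syllable 1 coda /bw/: /b/ (stop, 1) → /w/ (glide, 5) does not fall → illicit
gmuzm — violates constraint 1: syllable 1 coda /zm/: /z/ (fricative, 2) → /m/ (nasal, 3) does not fall → illicit
mrevz — violates constraint 1: syllable 1 coda /vz/: /v/ (fricative, 2) → /z/ (fricative, 2) does not fall → illicit
se — σ1 onset /s/, coda /∅/ ok → licit
zwub — violates constraint 3: contains banned sequence /zw/ → illicit

bvijr, se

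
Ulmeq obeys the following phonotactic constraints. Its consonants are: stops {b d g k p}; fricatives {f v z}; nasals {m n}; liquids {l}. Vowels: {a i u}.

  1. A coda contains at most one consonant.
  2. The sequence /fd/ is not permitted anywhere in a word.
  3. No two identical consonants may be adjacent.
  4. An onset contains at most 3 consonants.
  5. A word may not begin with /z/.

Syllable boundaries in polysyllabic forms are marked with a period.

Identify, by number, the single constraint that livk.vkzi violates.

livk.vkzi: syllable 1 coda /vk/ has 2 consonants (> 1).
This is a violation of constraint 1: "A coda contains at most one consonant."
The remaining constraints (2, 3, 4, 5) are satisfied.

1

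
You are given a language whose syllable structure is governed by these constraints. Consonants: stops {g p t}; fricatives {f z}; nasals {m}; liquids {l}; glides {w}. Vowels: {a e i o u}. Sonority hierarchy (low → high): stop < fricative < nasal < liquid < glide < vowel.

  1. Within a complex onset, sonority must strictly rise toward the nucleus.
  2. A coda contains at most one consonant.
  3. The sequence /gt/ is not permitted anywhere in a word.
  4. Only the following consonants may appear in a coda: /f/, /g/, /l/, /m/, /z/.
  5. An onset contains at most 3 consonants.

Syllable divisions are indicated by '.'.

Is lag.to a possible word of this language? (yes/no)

no

lag.to — violates constraint 3: contains banned sequence /gt/ → not permitted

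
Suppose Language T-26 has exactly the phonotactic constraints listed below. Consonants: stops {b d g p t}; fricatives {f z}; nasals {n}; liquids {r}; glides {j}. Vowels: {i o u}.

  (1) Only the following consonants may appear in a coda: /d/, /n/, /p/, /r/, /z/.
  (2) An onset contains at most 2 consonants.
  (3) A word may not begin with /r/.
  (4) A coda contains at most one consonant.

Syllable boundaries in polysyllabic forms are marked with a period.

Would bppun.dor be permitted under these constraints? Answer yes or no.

no

bppun.dor — violates constraint 2: syllable 1 onset /bpp/ has 3 consonants (> 2) → not permitted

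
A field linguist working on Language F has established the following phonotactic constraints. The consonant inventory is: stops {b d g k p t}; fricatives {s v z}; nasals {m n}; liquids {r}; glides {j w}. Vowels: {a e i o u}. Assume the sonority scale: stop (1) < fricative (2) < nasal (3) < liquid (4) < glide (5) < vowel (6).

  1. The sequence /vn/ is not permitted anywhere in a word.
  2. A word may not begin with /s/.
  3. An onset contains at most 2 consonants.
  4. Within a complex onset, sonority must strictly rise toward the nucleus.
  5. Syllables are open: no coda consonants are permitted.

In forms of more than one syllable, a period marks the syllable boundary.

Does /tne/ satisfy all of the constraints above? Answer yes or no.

yes

/tne/ — σ1 onset /tn/ (1→3 rises), coda /∅/ ok → phonotactically legal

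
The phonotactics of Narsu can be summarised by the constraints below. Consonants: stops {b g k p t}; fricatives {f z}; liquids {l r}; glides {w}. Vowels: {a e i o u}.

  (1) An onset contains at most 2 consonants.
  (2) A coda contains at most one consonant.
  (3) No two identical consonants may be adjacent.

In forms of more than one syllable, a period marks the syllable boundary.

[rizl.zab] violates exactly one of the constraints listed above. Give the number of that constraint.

2

[rizl.zab]: syllable 1 coda /zl/ has 2 consonants (> 1).
This is a violation of constraint 2: "A coda contains at most one consonant."
The remaining constraints (1, 3) are satisfied.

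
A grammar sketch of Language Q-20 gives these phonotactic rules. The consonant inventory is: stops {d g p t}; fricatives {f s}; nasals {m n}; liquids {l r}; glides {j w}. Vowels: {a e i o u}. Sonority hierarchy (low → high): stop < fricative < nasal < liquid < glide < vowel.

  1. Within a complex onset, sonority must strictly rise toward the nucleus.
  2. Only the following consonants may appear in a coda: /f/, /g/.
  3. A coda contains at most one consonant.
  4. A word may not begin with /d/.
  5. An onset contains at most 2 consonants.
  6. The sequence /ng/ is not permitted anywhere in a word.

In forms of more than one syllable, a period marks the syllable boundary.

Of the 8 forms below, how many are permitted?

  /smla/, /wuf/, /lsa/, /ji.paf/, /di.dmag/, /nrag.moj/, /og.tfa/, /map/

3

/smla/ — violates constraint 5: syllable 1 onset /sml/ has 3 consonants (> 2) → not permitted
/wuf/ — σ1 onset /w/, coda /f/ ok → permitted
/lsa/ — violates constraint 1: syllable 1 onset /ls/: /l/ (liquid, 4) → /s/ (fricative, 2) does not rise → not permitted
/ji.paf/ — σ1 onset /j/, coda /∅/ ok; σ2 onset /p/, coda /f/ ok → permitted
/di.dmag/ — violates constraint 4: word begins with /d/ → not permitted
/nrag.moj/ — violates constraint 2: syllable 2 coda contains /j/, which is not a licensed coda consonant → not permitted
/og.tfa/ — σ1 onset /∅/, coda /g/ ok; σ2 onset /tf/ (1→2 rises), coda /∅/ ok → permitted
/map/ — violates constraint 2: syllable 1 coda contains /p/, which is not a licensed coda consonant → not permitted
Permitted: /wuf/, /ji.paf/, /og.tfa/ → 3.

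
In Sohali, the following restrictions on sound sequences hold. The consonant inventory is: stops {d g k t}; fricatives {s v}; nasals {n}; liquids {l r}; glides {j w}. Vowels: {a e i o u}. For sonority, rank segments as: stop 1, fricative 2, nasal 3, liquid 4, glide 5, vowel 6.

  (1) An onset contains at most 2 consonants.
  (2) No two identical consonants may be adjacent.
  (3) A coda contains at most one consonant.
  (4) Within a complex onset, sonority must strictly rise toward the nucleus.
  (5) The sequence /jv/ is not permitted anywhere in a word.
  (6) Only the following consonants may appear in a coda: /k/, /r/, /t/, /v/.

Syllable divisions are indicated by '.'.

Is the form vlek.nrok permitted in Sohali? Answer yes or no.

vlek.nrok — σ1 onset /vl/ (2→4 rises), coda /k/ ok; σ2 onset /nr/ (3→4 rises), coda /k/ ok → permitted

yes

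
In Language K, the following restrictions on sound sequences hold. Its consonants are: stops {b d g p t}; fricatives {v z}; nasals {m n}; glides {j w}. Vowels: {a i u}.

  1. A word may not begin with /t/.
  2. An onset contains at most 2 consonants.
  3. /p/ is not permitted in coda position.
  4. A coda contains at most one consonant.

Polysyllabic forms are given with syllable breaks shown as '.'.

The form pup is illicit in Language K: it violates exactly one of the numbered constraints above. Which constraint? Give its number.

3

pup: syllable 1 coda contains /p/.
This is a violation of constraint 3: "/p/ is not permitted in coda position."
The remaining constraints (1, 2, 4) are satisfied.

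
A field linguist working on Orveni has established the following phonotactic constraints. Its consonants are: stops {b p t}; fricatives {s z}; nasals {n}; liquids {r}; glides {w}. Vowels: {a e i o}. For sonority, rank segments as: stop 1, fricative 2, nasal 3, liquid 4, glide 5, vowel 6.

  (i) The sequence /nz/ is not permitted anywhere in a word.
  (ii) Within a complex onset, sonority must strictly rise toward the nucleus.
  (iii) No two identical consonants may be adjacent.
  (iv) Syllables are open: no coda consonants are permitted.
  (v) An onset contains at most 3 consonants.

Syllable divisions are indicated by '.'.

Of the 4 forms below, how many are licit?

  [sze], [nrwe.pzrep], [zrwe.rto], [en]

[sze] — violates constraint (ii): syllable 1 onset /sz/: /s/ (fricative, 2) → /z/ (fricative, 2) does not rise → illicit
[nrwe.pzrep] — violates constraint (iv): syllable 2 coda /p/ has 1 consonant (> 0) → illicit
[zrwe.rto] — violates constraint (ii): syllable 2 onset /rt/: /r/ (liquid, 4) → /t/ (stop, 1) does not rise → illicit
[en] — violates constraint (iv): syllable 1 coda /n/ has 1 consonant (> 0) → illicit
No form is licit → 0.

0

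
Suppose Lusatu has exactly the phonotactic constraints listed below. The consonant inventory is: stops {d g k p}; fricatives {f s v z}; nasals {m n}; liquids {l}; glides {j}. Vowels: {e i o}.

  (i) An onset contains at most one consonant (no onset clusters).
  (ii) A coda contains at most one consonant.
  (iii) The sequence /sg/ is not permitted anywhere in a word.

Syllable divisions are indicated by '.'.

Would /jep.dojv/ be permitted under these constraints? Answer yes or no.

no

/jep.dojv/ — violates constraint (ii): syllable 2 coda /jv/ has 2 consonants (> 1) → not permitted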